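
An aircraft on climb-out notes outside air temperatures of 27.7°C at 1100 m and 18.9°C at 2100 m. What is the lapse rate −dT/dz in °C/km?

8.8°C/km

Γ = −ΔT/Δz = (27.7 − 18.9) / (2100 − 1100) m
  = 8.8°C / 1 km = 8.8°C/km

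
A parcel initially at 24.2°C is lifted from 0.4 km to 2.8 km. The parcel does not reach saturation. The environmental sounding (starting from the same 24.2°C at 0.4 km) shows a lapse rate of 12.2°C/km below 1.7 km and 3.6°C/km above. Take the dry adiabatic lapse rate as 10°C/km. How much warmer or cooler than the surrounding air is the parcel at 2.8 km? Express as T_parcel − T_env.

Parcel:
  Dry to 2800 m: -10 × 2.4 km = -24°C, so T = 0.2°C.
Environment:
  Environment, lower layer to 1700 m: -12.2 × 1.3 km = -15.86°C, so T = 8.34°C.
  Environment, upper layer to 2800 m: -3.6 × 1.1 km = -3.96°C, so T = 4.38°C.
T_parcel − T_env = 0.2 − 4.38 = -4.18°C

-4.18°C (parcel cooler than environment)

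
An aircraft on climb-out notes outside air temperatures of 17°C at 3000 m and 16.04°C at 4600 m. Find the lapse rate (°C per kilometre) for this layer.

Γ = −ΔT/Δz = (17 − 16.04) / (4600 − 3000) m
  = 0.96°C / 1.6 km = 0.6°C/km

0.6°C/km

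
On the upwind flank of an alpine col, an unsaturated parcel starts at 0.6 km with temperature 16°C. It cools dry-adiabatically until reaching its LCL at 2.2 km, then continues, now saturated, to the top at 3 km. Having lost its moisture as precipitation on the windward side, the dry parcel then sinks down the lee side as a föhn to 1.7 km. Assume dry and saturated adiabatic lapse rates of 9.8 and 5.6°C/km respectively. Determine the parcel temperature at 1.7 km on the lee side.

8.58°C

600 → 2200 m (dry, 9.8°C/km): ΔT = -9.8 × 1.6 = -15.68°C → T = 0.32°C
2200 → 3000 m (saturated, 5.6°C/km): ΔT = -5.6 × 0.8 = -4.48°C → T = -4.16°C
3000 → 1700 m (dry descent, 9.8°C/km): ΔT = +9.8 × 1.3 = +12.74°C → T = 8.58°C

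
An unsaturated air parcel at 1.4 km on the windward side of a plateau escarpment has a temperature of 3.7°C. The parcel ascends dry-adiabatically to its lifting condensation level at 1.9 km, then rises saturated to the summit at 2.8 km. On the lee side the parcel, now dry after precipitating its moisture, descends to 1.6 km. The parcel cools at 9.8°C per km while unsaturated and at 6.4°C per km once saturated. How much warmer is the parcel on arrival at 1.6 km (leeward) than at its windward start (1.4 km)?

1400 → 1900 m (dry, 9.8°C/km): ΔT = -9.8 × 0.5 = -4.9°C → T = -1.2°C
1900 → 2800 m (saturated, 6.4°C/km): ΔT = -6.4 × 0.9 = -5.76°C → T = -6.96°C
2800 → 1600 m (dry descent, 9.8°C/km): ΔT = +9.8 × 1.2 = +11.76°C → T = 4.8°C
Net change vs windward start: 4.8 − 3.7 = +1.1°C

+1.1°C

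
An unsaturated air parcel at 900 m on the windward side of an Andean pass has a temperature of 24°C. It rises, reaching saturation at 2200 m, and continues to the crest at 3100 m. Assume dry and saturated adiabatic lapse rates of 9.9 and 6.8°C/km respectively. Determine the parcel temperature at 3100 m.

900 → 2200 m (dry, 9.9°C/km): ΔT = -9.9 × 1.3 = -12.87°C → T = 11.13°C
2200 → 3100 m (saturated, 6.8°C/km): ΔT = -6.8 × 0.9 = -6.12°C → T = 5.01°C

5.01°C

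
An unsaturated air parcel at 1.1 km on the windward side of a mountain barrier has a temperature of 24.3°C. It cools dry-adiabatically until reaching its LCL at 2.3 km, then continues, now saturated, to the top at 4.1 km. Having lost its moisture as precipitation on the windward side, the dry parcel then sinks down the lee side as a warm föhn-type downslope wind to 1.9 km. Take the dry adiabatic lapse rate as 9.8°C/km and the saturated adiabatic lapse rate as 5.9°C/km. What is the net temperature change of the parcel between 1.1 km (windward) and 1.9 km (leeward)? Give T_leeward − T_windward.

1100–2300 m, dry: Δz = 1.2 km ⇒ ΔT = -11.76°C; T = 12.54°C
2300–4100 m, saturated: Δz = 1.8 km ⇒ ΔT = -10.62°C; T = 1.92°C
4100–1900 m, dry descent: Δz = 2.2 km ⇒ ΔT = +21.56°C; T = 23.48°C
Net change vs windward start: 23.48 − 24.3 = -0.82°C

-0.82°C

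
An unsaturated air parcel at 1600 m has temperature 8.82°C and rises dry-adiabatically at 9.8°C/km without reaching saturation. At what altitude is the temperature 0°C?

Height above start = (8.82 − 0) / 9.8 = 0.9 km
Altitude = 1600 m + 900 m = 2500 m

2500 m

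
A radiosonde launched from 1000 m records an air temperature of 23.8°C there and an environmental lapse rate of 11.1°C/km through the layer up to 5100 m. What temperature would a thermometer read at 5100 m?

Environmental to 5100 m: -11.1 × 4.1 km = -45.51°C, so T = -21.71°C.

-21.71°C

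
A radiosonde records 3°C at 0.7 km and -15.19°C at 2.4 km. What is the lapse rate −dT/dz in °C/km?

Γ = −ΔT/Δz = (3 − (-15.19)) / (2400 − 700) m
  = 18.19°C / 1.7 km = 10.7°C/km

10.7°C/km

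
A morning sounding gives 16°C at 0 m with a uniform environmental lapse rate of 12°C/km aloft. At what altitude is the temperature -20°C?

Height above start = (16 − (-20)) / 12 = 3 km
Altitude = 0 m + 3000 m = 3000 m

3000 m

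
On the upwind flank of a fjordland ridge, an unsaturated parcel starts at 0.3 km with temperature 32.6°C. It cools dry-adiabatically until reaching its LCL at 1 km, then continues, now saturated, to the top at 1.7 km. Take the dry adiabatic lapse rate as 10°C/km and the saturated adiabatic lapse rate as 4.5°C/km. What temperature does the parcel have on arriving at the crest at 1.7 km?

22.45°C

From 300 m to 1000 m (dry): cools by 10 × 0.7 = 7°C, giving 25.6°C.
From 1000 m to 1700 m (saturated): cools by 4.5 × 0.7 = 3.15°C, giving 22.45°C.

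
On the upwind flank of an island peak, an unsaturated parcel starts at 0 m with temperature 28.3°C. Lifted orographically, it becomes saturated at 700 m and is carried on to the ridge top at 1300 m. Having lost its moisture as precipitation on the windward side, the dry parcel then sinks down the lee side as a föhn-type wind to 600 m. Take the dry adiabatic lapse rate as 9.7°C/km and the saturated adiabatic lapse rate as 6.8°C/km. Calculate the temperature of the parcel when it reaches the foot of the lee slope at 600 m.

24.22°C

From 0 m to 700 m (dry): cools by 9.7 × 0.7 = 6.79°C, giving 21.51°C.
From 700 m to 1300 m (saturated): cools by 6.8 × 0.6 = 4.08°C, giving 17.43°C.
From 1300 m to 600 m (dry descent): warms by 9.7 × 0.7 = 6.79°C, giving 24.22°C.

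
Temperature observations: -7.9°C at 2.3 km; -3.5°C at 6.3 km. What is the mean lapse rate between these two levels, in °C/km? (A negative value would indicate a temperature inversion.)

-1.1°C/km

Γ = −ΔT/Δz = (-7.9 − (-3.5)) / (6300 − 2300) m
  = -4.4°C / 4 km = -1.1°C/km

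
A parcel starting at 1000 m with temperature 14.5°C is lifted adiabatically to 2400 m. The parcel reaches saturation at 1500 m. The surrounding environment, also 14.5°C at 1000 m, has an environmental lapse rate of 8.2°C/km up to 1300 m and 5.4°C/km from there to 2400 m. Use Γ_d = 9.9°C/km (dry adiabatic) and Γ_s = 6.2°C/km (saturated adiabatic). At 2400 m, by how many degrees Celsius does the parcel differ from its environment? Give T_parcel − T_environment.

-2.13°C (parcel cooler than environment)

Parcel:
  From 1000 m to 1500 m (dry): cools by 9.9 × 0.5 = 4.95°C, giving 9.55°C.
  From 1500 m to 2400 m (saturated): cools by 6.2 × 0.9 = 5.58°C, giving 3.97°C.
Environment:
  From 1000 m to 1300 m (environment, lower layer): cools by 8.2 × 0.3 = 2.46°C, giving 12.04°C.
  From 1300 m to 2400 m (environment, upper layer): cools by 5.4 × 1.1 = 5.94°C, giving 6.1°C.
T_parcel − T_env = 3.97 − 6.1 = -2.13°C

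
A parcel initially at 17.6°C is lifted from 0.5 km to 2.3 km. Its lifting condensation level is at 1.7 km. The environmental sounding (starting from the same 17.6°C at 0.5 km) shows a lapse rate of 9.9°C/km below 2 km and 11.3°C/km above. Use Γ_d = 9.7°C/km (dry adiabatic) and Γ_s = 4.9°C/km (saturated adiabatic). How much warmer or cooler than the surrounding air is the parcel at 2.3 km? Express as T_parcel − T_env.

+3.66°C (parcel warmer than environment)

Parcel:
  Dry to 1700 m: -9.7 × 1.2 km = -11.64°C, so T = 5.96°C.
  Saturated to 2300 m: -4.9 × 0.6 km = -2.94°C, so T = 3.02°C.
Environment:
  Environment, lower layer to 2000 m: -9.9 × 1.5 km = -14.85°C, so T = 2.75°C.
  Environment, upper layer to 2300 m: -11.3 × 0.3 km = -3.39°C, so T = -0.64°C.
T_parcel − T_env = 3.02 − (-0.64) = +3.66°C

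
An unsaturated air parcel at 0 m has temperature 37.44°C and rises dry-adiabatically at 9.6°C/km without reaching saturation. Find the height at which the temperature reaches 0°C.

Height above start = (37.44 − 0) / 9.6 = 3.9 km
Altitude = 0 m + 3900 m = 3900 m

3900 m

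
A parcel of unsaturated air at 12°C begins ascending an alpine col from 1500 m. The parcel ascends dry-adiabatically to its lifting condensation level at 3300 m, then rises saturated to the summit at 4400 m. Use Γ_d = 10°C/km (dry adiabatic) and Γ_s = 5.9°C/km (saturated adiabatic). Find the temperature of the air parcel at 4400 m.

Dry to 3300 m: -10 × 1.8 km = -18°C, so T = -6°C.
Saturated to 4400 m: -5.9 × 1.1 km = -6.49°C, so T = -12.49°C.

-12.49°C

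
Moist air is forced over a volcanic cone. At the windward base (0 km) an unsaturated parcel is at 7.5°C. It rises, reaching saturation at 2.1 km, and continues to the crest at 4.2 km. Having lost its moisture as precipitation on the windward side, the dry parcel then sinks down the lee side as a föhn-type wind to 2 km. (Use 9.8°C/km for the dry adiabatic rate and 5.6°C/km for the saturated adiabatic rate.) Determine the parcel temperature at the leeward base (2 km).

0 → 2100 m (dry, 9.8°C/km): ΔT = -9.8 × 2.1 = -20.58°C → T = -13.08°C
2100 → 4200 m (saturated, 5.6°C/km): ΔT = -5.6 × 2.1 = -11.76°C → T = -24.84°C
4200 → 2000 m (dry descent, 9.8°C/km): ΔT = +9.8 × 2.2 = +21.56°C → T = -3.28°C

-3.28°C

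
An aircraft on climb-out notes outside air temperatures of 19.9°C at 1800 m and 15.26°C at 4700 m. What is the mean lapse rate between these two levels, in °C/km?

Γ = −ΔT/Δz = (19.9 − 15.26) / (4700 − 1800) m
  = 4.64°C / 2.9 km = 1.6°C/km

1.6°C/km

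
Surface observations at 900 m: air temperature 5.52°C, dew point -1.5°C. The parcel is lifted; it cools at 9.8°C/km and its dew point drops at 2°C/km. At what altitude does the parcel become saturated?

T and T_d converge at 9.8 − 2 = 7.8°C per km
Height above start = (5.52 − (-1.5)) / 7.8 = 0.9 km
LCL altitude = 900 m + 900 m = 1800 m

1800 m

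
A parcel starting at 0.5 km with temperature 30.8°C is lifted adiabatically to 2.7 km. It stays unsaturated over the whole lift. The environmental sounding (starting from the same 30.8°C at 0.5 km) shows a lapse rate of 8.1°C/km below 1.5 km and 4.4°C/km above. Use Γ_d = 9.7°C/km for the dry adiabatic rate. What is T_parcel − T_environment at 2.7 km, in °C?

Parcel:
  500 → 2700 m (dry, 9.7°C/km): ΔT = -9.7 × 2.2 = -21.34°C → T = 9.46°C
Environment:
  500 → 1500 m (environment, lower layer, 8.1°C/km): ΔT = -8.1 × 1 = -8.1°C → T = 22.7°C
  1500 → 2700 m (environment, upper layer, 4.4°C/km): ΔT = -4.4 × 1.2 = -5.28°C → T = 17.42°C
T_parcel − T_env = 9.46 − 17.42 = -7.96°C

-7.96°C (parcel cooler than environment)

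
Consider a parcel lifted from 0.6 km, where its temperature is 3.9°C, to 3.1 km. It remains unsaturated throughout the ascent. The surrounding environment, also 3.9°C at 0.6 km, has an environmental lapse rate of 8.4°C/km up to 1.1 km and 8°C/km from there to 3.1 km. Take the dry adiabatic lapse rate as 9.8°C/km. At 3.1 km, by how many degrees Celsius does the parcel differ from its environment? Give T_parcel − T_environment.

Parcel:
  600 → 3100 m (dry, 9.8°C/km): ΔT = -9.8 × 2.5 = -24.5°C → T = -20.6°C
Environment:
  600 → 1100 m (environment, lower layer, 8.4°C/km): ΔT = -8.4 × 0.5 = -4.2°C → T = -0.3°C
  1100 → 3100 m (environment, upper layer, 8°C/km): ΔT = -8 × 2 = -16°C → T = -16.3°C
T_parcel − T_env = -20.6 − (-16.3) = -4.3°C

-4.3°C (parcel cooler than environment)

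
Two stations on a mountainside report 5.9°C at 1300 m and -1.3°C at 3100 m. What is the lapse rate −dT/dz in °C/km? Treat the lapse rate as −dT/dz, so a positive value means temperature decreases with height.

Γ = −ΔT/Δz = (5.9 − (-1.3)) / (3100 − 1300) m
  = 7.2°C / 1.8 km = 4°C/km

4°C/km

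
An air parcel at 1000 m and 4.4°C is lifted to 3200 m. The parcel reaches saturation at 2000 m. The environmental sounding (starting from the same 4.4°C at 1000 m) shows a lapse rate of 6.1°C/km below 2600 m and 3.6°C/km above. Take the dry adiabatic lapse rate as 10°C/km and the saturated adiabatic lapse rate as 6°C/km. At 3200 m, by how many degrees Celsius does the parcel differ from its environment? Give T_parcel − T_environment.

-5.28°C (parcel cooler than environment)

Parcel:
  Dry to 2000 m: -10 × 1 km = -10°C, so T = -5.6°C.
  Saturated to 3200 m: -6 × 1.2 km = -7.2°C, so T = -12.8°C.
Environment:
  Environment, lower layer to 2600 m: -6.1 × 1.6 km = -9.76°C, so T = -5.36°C.
  Environment, upper layer to 3200 m: -3.6 × 0.6 km = -2.16°C, so T = -7.52°C.
T_parcel − T_env = -12.8 − (-7.52) = -5.28°C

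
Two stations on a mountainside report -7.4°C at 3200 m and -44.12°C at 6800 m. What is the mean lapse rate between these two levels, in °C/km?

Γ = −ΔT/Δz = (-7.4 − (-44.12)) / (6800 − 3200) m
  = 36.72°C / 3.6 km = 10.2°C/km

10.2°C/km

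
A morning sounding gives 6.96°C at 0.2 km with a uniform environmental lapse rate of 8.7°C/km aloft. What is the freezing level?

1 km

Height above start = (6.96 − 0) / 8.7 = 0.8 km
Altitude = 200 m + 800 m = 1000 m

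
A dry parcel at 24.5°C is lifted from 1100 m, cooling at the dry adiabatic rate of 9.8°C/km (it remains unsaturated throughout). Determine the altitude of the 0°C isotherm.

3600 m

Height above start = (24.5 − 0) / 9.8 = 2.5 km
Altitude = 1100 m + 2500 m = 3600 m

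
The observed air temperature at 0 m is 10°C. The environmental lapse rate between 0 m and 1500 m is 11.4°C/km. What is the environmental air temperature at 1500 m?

From 0 m to 1500 m (environmental): cools by 11.4 × 1.5 = 17.1°C, giving -7.1°C.

-7.1°C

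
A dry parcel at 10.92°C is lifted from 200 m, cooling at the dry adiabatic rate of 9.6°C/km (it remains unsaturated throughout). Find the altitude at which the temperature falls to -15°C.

Height above start = (10.92 − (-15)) / 9.6 = 2.7 km
Altitude = 200 m + 2700 m = 2900 m

2900 m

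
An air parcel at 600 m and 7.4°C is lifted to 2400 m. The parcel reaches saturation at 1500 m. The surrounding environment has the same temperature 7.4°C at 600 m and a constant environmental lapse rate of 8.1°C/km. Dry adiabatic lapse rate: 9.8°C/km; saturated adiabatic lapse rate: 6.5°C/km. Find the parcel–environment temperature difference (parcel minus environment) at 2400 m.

Parcel:
  600–1500 m, dry: Δz = 0.9 km ⇒ ΔT = -8.82°C; T = -1.42°C
  1500–2400 m, saturated: Δz = 0.9 km ⇒ ΔT = -5.85°C; T = -7.27°C
Environment:
  600–2400 m, environment: Δz = 1.8 km ⇒ ΔT = -14.58°C; T = -7.18°C
T_parcel − T_env = -7.27 − (-7.18) = -0.09°C

-0.09°C (parcel cooler than environment)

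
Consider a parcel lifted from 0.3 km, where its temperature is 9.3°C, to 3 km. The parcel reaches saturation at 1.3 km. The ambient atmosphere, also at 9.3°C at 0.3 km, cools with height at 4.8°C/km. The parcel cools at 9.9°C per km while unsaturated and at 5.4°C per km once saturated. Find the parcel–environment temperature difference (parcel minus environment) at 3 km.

-6.12°C (parcel cooler than environment)

Parcel:
  From 300 m to 1300 m (dry): cools by 9.9 × 1 = 9.9°C, giving -0.6°C.
  From 1300 m to 3000 m (saturated): cools by 5.4 × 1.7 = 9.18°C, giving -9.78°C.
Environment:
  From 300 m to 3000 m (environment): cools by 4.8 × 2.7 = 12.96°C, giving -3.66°C.
T_parcel − T_env = -9.78 − (-3.66) = -6.12°C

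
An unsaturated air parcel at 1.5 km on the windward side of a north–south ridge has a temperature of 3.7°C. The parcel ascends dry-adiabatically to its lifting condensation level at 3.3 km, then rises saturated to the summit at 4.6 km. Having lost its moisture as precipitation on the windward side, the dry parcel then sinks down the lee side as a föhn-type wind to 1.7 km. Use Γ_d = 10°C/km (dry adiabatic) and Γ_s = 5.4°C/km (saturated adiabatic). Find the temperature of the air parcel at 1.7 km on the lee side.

Dry to 3300 m: -10 × 1.8 km = -18°C, so T = -14.3°C.
Saturated to 4600 m: -5.4 × 1.3 km = -7.02°C, so T = -21.32°C.
Dry descent to 1700 m: +10 × 2.9 km = +29°C, so T = 7.68°C.

7.68°C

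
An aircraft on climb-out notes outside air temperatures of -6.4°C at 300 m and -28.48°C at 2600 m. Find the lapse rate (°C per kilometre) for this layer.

Γ = −ΔT/Δz = (-6.4 − (-28.48)) / (2600 − 300) m
  = 22.08°C / 2.3 km = 9.6°C/km

9.6°C/km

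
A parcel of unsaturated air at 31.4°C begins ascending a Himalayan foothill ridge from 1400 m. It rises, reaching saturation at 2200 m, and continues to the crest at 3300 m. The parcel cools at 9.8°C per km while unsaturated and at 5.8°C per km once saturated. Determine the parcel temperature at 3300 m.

17.18°C

1400–2200 m, dry: Δz = 0.8 km ⇒ ΔT = -7.84°C; T = 23.56°C
2200–3300 m, saturated: Δz = 1.1 km ⇒ ΔT = -6.38°C; T = 17.18°C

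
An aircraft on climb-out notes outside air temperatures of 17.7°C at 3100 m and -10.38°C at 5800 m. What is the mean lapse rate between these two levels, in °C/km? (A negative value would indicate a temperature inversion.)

10.4°C/km

Γ = −ΔT/Δz = (17.7 − (-10.38)) / (5800 − 3100) m
  = 28.08°C / 2.7 km = 10.4°C/km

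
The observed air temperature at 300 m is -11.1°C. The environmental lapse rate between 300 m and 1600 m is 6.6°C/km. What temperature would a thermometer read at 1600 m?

From 300 m to 1600 m (environmental): cools by 6.6 × 1.3 = 8.58°C, giving -19.68°C.

-19.68°C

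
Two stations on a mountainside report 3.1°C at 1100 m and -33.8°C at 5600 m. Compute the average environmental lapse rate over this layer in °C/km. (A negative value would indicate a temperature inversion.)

8.2°C/km

Γ = −ΔT/Δz = (3.1 − (-33.8)) / (5600 − 1100) m
  = 36.9°C / 4.5 km = 8.2°C/km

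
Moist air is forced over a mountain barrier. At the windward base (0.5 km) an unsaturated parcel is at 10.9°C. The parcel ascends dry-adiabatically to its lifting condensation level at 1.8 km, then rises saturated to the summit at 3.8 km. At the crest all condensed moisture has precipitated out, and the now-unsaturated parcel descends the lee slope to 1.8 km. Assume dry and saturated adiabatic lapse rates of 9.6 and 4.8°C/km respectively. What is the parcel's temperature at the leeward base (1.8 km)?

8.02°C

500–1800 m, dry: Δz = 1.3 km ⇒ ΔT = -12.48°C; T = -1.58°C
1800–3800 m, saturated: Δz = 2 km ⇒ ΔT = -9.6°C; T = -11.18°C
3800–1800 m, dry descent: Δz = 2 km ⇒ ΔT = +19.2°C; T = 8.02°C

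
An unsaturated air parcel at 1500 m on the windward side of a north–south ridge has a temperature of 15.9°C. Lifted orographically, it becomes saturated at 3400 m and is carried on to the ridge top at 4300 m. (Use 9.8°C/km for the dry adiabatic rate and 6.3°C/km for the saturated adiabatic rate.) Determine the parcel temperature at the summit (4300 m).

1500 → 3400 m (dry, 9.8°C/km): ΔT = -9.8 × 1.9 = -18.62°C → T = -2.72°C
3400 → 4300 m (saturated, 6.3°C/km): ΔT = -6.3 × 0.9 = -5.67°C → T = -8.39°C

-8.39°C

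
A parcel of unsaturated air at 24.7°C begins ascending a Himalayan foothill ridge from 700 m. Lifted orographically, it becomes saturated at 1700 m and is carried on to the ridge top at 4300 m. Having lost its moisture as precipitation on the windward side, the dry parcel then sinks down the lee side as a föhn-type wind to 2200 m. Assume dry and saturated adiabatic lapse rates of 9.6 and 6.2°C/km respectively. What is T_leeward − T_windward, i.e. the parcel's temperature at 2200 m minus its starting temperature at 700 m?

-5.56°C

Dry to 1700 m: -9.6 × 1 km = -9.6°C, so T = 15.1°C.
Saturated to 4300 m: -6.2 × 2.6 km = -16.12°C, so T = -1.02°C.
Dry descent to 2200 m: +9.6 × 2.1 km = +20.16°C, so T = 19.14°C.
Net change vs windward start: 19.14 − 24.7 = -5.56°C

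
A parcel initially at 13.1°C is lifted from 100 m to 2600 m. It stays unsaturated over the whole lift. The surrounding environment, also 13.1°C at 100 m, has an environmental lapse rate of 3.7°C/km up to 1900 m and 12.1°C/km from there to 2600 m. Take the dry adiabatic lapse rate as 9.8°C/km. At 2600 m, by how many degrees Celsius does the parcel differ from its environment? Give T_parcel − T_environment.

Parcel:
  From 100 m to 2600 m (dry): cools by 9.8 × 2.5 = 24.5°C, giving -11.4°C.
Environment:
  From 100 m to 1900 m (environment, lower layer): cools by 3.7 × 1.8 = 6.66°C, giving 6.44°C.
  From 1900 m to 2600 m (environment, upper layer): cools by 12.1 × 0.7 = 8.47°C, giving -2.03°C.
T_parcel − T_env = -11.4 − (-2.03) = -9.37°C

-9.37°C (parcel cooler than environment)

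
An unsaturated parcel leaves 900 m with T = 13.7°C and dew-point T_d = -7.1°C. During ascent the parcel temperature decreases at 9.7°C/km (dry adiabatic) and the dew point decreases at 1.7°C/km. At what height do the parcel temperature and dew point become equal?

T and T_d converge at 9.7 − 1.7 = 8°C per km
Height above start = (13.7 − (-7.1)) / 8 = 2.6 km
LCL altitude = 900 m + 2600 m = 3500 m

3500 m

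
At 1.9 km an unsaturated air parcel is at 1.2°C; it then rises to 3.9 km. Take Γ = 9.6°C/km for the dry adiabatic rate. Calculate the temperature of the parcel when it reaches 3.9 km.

-18°C

Dry adiabatic to 3900 m: -9.6 × 2 km = -19.2°C, so T = -18°C.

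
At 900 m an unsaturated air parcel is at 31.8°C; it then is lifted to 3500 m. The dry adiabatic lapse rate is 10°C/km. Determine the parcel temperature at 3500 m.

900 → 3500 m (dry adiabatic, 10°C/km): ΔT = -10 × 2.6 = -26°C → T = 5.8°C

5.8°C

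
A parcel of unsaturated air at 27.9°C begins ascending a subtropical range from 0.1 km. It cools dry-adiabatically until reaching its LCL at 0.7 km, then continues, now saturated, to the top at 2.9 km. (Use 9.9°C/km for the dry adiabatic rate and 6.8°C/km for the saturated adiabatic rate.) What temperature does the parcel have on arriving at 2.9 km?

7°C

Dry to 700 m: -9.9 × 0.6 km = -5.94°C, so T = 21.96°C.
Saturated to 2900 m: -6.8 × 2.2 km = -14.96°C, so T = 7°C.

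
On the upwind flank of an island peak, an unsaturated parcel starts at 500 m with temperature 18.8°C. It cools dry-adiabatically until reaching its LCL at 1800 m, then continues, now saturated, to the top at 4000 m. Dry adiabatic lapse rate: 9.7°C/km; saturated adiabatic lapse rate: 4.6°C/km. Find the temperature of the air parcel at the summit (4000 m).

500–1800 m, dry: Δz = 1.3 km ⇒ ΔT = -12.61°C; T = 6.19°C
1800–4000 m, saturated: Δz = 2.2 km ⇒ ΔT = -10.12°C; T = -3.93°C

-3.93°C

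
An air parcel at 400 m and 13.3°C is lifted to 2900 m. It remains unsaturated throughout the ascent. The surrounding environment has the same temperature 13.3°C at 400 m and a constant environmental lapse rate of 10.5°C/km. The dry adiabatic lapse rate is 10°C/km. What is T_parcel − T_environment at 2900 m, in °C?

+1.25°C (parcel warmer than environment)

Parcel:
  400 → 2900 m (dry, 10°C/km): ΔT = -10 × 2.5 = -25°C → T = -11.7°C
Environment:
  400 → 2900 m (environment, 10.5°C/km): ΔT = -10.5 × 2.5 = -26.25°C → T = -12.95°C
T_parcel − T_env = -11.7 − (-12.95) = +1.25°C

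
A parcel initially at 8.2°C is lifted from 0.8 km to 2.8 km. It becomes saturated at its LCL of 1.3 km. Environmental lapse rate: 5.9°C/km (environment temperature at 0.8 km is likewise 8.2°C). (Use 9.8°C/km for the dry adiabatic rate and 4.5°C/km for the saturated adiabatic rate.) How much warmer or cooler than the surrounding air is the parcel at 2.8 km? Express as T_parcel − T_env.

Parcel:
  Dry to 1300 m: -9.8 × 0.5 km = -4.9°C, so T = 3.3°C.
  Saturated to 2800 m: -4.5 × 1.5 km = -6.75°C, so T = -3.45°C.
Environment:
  Environment to 2800 m: -5.9 × 2 km = -11.8°C, so T = -3.6°C.
T_parcel − T_env = -3.45 − (-3.6) = +0.15°C

+0.15°C (parcel warmer than environment)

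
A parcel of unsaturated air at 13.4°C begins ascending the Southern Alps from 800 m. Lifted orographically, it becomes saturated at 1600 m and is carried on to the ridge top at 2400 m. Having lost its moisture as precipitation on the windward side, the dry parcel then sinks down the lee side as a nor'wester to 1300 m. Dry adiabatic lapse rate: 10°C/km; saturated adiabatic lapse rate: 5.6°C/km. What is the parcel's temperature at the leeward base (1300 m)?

11.92°C

800 → 1600 m (dry, 10°C/km): ΔT = -10 × 0.8 = -8°C → T = 5.4°C
1600 → 2400 m (saturated, 5.6°C/km): ΔT = -5.6 × 0.8 = -4.48°C → T = 0.92°C
2400 → 1300 m (dry descent, 10°C/km): ΔT = +10 × 1.1 = +11°C → T = 11.92°C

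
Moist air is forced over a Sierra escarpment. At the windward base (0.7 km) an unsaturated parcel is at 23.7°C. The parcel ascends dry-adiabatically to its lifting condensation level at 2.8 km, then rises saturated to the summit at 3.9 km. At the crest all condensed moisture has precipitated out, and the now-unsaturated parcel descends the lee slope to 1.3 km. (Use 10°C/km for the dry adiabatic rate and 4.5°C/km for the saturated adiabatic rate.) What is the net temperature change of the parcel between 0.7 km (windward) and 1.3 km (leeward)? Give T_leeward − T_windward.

+0.05°C

700 → 2800 m (dry, 10°C/km): ΔT = -10 × 2.1 = -21°C → T = 2.7°C
2800 → 3900 m (saturated, 4.5°C/km): ΔT = -4.5 × 1.1 = -4.95°C → T = -2.25°C
3900 → 1300 m (dry descent, 10°C/km): ΔT = +10 × 2.6 = +26°C → T = 23.75°C
Net change vs windward start: 23.75 − 23.7 = +0.05°C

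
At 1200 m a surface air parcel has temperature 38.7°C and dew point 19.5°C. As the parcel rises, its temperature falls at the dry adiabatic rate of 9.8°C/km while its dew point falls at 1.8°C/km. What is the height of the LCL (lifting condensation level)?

3600 m

T and T_d converge at 9.8 − 1.8 = 8°C per km
Height above start = (38.7 − 19.5) / 8 = 2.4 km
LCL altitude = 1200 m + 2400 m = 3600 m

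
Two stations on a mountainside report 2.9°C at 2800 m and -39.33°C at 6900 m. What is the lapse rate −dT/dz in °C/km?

10.3°C/km

Γ = −ΔT/Δz = (2.9 − (-39.33)) / (6900 − 2800) m
  = 42.23°C / 4.1 km = 10.3°C/km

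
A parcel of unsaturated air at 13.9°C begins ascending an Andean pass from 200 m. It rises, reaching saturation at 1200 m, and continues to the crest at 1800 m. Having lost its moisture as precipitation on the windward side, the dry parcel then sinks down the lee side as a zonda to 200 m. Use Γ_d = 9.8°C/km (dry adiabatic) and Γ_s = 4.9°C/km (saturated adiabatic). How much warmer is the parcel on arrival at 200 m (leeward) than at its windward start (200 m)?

From 200 m to 1200 m (dry): cools by 9.8 × 1 = 9.8°C, giving 4.1°C.
From 1200 m to 1800 m (saturated): cools by 4.9 × 0.6 = 2.94°C, giving 1.16°C.
From 1800 m to 200 m (dry descent): warms by 9.8 × 1.6 = 15.68°C, giving 16.84°C.
Net change vs windward start: 16.84 − 13.9 = +2.94°C

+2.94°C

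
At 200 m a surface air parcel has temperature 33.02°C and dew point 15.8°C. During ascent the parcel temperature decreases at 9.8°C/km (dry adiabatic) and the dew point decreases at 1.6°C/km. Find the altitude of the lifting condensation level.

T and T_d converge at 9.8 − 1.6 = 8.2°C per km
Height above start = (33.02 − 15.8) / 8.2 = 2.1 km
LCL altitude = 200 m + 2100 m = 2300 m

2300 m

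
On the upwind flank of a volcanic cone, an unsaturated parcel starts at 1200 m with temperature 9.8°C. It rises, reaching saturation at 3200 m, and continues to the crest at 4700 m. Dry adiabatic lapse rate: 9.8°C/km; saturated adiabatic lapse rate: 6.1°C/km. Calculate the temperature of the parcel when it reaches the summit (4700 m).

Dry to 3200 m: -9.8 × 2 km = -19.6°C, so T = -9.8°C.
Saturated to 4700 m: -6.1 × 1.5 km = -9.15°C, so T = -18.95°C.

-18.95°C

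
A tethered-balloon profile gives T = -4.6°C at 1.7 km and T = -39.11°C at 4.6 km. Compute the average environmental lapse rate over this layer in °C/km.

11.9°C/km

Γ = −ΔT/Δz = (-4.6 − (-39.11)) / (4600 − 1700) m
  = 34.51°C / 2.9 km = 11.9°C/km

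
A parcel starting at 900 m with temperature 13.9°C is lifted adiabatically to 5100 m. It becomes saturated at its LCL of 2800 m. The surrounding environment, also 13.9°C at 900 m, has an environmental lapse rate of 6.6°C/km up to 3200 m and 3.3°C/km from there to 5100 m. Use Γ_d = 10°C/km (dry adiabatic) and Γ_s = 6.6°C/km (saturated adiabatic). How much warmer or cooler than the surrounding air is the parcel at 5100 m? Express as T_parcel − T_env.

Parcel:
  900–2800 m, dry: Δz = 1.9 km ⇒ ΔT = -19°C; T = -5.1°C
  2800–5100 m, saturated: Δz = 2.3 km ⇒ ΔT = -15.18°C; T = -20.28°C
Environment:
  900–3200 m, environment, lower layer: Δz = 2.3 km ⇒ ΔT = -15.18°C; T = -1.28°C
  3200–5100 m, environment, upper layer: Δz = 1.9 km ⇒ ΔT = -6.27°C; T = -7.55°C
T_parcel − T_env = -20.28 − (-7.55) = -12.73°C

-12.73°C (parcel cooler than environment)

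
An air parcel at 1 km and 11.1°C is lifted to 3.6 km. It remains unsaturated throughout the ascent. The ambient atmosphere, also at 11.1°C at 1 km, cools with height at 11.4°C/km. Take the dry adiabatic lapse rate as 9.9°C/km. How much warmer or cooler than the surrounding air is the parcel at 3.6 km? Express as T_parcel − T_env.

+3.9°C (parcel warmer than environment)

Parcel:
  1000–3600 m, dry: Δz = 2.6 km ⇒ ΔT = -25.74°C; T = -14.64°C
Environment:
  1000–3600 m, environment: Δz = 2.6 km ⇒ ΔT = -29.64°C; T = -18.54°C
T_parcel − T_env = -14.64 − (-18.54) = +3.9°C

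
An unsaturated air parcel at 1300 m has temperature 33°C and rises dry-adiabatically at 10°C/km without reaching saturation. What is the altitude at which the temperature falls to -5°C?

5100 m

Height above start = (33 − (-5)) / 10 = 3.8 km
Altitude = 1300 m + 3800 m = 5100 m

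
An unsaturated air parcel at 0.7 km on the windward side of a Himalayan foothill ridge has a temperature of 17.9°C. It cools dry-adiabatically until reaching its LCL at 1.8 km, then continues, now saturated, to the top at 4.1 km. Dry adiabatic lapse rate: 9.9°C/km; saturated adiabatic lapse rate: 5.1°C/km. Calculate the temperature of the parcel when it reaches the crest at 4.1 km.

-4.72°C

From 700 m to 1800 m (dry): cools by 9.9 × 1.1 = 10.89°C, giving 7.01°C.
From 1800 m to 4100 m (saturated): cools by 5.1 × 2.3 = 11.73°C, giving -4.72°C.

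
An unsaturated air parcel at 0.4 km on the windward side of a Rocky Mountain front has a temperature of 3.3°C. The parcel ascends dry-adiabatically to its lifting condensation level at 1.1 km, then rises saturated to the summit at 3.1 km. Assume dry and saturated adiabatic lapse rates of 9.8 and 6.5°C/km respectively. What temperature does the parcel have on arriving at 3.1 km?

Dry to 1100 m: -9.8 × 0.7 km = -6.86°C, so T = -3.56°C.
Saturated to 3100 m: -6.5 × 2 km = -13°C, so T = -16.56°C.

-16.56°C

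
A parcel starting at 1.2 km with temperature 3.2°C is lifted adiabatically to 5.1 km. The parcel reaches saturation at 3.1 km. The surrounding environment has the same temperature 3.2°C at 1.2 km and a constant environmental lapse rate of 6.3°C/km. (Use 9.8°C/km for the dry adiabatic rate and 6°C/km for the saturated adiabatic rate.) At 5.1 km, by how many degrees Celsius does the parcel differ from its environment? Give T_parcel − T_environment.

-6.05°C (parcel cooler than environment)

Parcel:
  Dry to 3100 m: -9.8 × 1.9 km = -18.62°C, so T = -15.42°C.
  Saturated to 5100 m: -6 × 2 km = -12°C, so T = -27.42°C.
Environment:
  Environment to 5100 m: -6.3 × 3.9 km = -24.57°C, so T = -21.37°C.
T_parcel − T_env = -27.42 − (-21.37) = -6.05°C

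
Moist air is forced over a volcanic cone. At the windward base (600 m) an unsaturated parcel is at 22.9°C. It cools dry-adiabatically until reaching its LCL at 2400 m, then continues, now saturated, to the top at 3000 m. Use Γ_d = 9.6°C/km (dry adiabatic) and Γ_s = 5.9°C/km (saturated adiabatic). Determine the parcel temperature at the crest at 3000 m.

600 → 2400 m (dry, 9.6°C/km): ΔT = -9.6 × 1.8 = -17.28°C → T = 5.62°C
2400 → 3000 m (saturated, 5.9°C/km): ΔT = -5.9 × 0.6 = -3.54°C → T = 2.08°C

2.08°C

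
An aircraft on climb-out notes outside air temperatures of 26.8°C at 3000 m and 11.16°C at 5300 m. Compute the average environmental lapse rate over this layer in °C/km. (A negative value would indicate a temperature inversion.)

6.8°C/km

Γ = −ΔT/Δz = (26.8 − 11.16) / (5300 − 3000) m
  = 15.64°C / 2.3 km = 6.8°C/km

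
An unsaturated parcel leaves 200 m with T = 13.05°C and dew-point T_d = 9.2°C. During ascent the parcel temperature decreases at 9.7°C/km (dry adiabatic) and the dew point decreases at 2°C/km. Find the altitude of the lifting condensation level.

700 m

T and T_d converge at 9.7 − 2 = 7.7°C per km
Height above start = (13.05 − 9.2) / 7.7 = 0.5 km
LCL altitude = 200 m + 500 m = 700 m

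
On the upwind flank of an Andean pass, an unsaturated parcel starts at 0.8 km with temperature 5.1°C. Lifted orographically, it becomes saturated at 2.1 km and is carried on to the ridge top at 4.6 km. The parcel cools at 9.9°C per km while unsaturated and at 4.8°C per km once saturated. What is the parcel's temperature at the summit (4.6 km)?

-19.77°C

Dry to 2100 m: -9.9 × 1.3 km = -12.87°C, so T = -7.77°C.
Saturated to 4600 m: -4.8 × 2.5 km = -12°C, so T = -19.77°C.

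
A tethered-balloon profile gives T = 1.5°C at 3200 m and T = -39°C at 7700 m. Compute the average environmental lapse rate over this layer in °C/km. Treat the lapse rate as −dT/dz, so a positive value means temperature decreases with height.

Γ = −ΔT/Δz = (1.5 − (-39)) / (7700 − 3200) m
  = 40.5°C / 4.5 km = 9°C/km

9°C/km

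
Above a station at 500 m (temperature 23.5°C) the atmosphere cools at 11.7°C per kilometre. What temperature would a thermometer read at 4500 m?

-23.3°C

500 → 4500 m (environmental, 11.7°C/km): ΔT = -11.7 × 4 = -46.8°C → T = -23.3°C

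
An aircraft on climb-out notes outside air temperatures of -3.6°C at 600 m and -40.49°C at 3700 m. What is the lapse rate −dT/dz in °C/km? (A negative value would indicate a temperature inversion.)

Γ = −ΔT/Δz = (-3.6 − (-40.49)) / (3700 − 600) m
  = 36.89°C / 3.1 km = 11.9°C/km

11.9°C/km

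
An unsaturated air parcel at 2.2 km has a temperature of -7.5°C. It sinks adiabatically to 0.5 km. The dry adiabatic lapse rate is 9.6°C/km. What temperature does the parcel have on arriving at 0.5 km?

2200–500 m, dry adiabatic: Δz = 1.7 km ⇒ ΔT = +16.32°C; T = 8.82°C

8.82°C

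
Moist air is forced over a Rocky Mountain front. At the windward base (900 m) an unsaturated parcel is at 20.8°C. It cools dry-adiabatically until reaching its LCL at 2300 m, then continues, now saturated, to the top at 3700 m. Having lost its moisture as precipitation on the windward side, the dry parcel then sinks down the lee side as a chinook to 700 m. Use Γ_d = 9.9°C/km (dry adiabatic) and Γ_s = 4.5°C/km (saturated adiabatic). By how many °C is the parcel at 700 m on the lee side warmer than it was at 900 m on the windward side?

900 → 2300 m (dry, 9.9°C/km): ΔT = -9.9 × 1.4 = -13.86°C → T = 6.94°C
2300 → 3700 m (saturated, 4.5°C/km): ΔT = -4.5 × 1.4 = -6.3°C → T = 0.64°C
3700 → 700 m (dry descent, 9.9°C/km): ΔT = +9.9 × 3 = +29.7°C → T = 30.34°C
Net change vs windward start: 30.34 − 20.8 = +9.54°C

+9.54°C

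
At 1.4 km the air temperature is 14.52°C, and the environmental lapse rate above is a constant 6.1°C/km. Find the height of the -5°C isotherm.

4.6 km

Height above start = (14.52 − (-5)) / 6.1 = 3.2 km
Altitude = 1400 m + 3200 m = 4600 m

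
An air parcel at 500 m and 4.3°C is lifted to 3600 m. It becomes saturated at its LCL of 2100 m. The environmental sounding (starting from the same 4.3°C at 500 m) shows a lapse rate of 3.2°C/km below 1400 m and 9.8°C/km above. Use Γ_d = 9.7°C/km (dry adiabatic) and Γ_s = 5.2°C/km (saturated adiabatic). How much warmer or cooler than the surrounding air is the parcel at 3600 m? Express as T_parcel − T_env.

+1.12°C (parcel warmer than environment)

Parcel:
  From 500 m to 2100 m (dry): cools by 9.7 × 1.6 = 15.52°C, giving -11.22°C.
  From 2100 m to 3600 m (saturated): cools by 5.2 × 1.5 = 7.8°C, giving -19.02°C.
Environment:
  From 500 m to 1400 m (environment, lower layer): cools by 3.2 × 0.9 = 2.88°C, giving 1.42°C.
  From 1400 m to 3600 m (environment, upper layer): cools by 9.8 × 2.2 = 21.56°C, giving -20.14°C.
T_parcel − T_env = -19.02 − (-20.14) = +1.12°C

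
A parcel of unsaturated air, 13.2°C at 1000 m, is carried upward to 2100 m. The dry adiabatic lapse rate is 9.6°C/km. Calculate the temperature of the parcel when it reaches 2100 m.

2.64°C

Dry adiabatic to 2100 m: -9.6 × 1.1 km = -10.56°C, so T = 2.64°C.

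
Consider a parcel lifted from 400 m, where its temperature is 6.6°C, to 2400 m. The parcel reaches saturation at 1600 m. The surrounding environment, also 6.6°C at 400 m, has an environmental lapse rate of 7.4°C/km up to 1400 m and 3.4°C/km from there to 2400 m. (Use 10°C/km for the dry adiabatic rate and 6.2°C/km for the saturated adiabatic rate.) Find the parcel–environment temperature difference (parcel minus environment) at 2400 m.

Parcel:
  400 → 1600 m (dry, 10°C/km): ΔT = -10 × 1.2 = -12°C → T = -5.4°C
  1600 → 2400 m (saturated, 6.2°C/km): ΔT = -6.2 × 0.8 = -4.96°C → T = -10.36°C
Environment:
  400 → 1400 m (environment, lower layer, 7.4°C/km): ΔT = -7.4 × 1 = -7.4°C → T = -0.8°C
  1400 → 2400 m (environment, upper layer, 3.4°C/km): ΔT = -3.4 × 1 = -3.4°C → T = -4.2°C
T_parcel − T_env = -10.36 − (-4.2) = -6.16°C

-6.16°C (parcel cooler than environment)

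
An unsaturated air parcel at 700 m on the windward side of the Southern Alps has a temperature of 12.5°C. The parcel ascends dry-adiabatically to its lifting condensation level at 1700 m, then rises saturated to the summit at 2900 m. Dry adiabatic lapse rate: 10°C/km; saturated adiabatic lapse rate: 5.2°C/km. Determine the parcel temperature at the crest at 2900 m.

-3.74°C

700 → 1700 m (dry, 10°C/km): ΔT = -10 × 1 = -10°C → T = 2.5°C
1700 → 2900 m (saturated, 5.2°C/km): ΔT = -5.2 × 1.2 = -6.24°C → T = -3.74°C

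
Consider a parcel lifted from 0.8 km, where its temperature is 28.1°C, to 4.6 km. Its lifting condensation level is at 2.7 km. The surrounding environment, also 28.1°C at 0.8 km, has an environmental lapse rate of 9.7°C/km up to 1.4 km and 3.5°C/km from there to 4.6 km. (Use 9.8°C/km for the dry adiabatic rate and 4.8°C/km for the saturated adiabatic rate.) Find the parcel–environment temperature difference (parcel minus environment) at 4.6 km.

Parcel:
  800–2700 m, dry: Δz = 1.9 km ⇒ ΔT = -18.62°C; T = 9.48°C
  2700–4600 m, saturated: Δz = 1.9 km ⇒ ΔT = -9.12°C; T = 0.36°C
Environment:
  800–1400 m, environment, lower layer: Δz = 0.6 km ⇒ ΔT = -5.82°C; T = 22.28°C
  1400–4600 m, environment, upper layer: Δz = 3.2 km ⇒ ΔT = -11.2°C; T = 11.08°C
T_parcel − T_env = 0.36 − 11.08 = -10.72°C

-10.72°C (parcel cooler than environment)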